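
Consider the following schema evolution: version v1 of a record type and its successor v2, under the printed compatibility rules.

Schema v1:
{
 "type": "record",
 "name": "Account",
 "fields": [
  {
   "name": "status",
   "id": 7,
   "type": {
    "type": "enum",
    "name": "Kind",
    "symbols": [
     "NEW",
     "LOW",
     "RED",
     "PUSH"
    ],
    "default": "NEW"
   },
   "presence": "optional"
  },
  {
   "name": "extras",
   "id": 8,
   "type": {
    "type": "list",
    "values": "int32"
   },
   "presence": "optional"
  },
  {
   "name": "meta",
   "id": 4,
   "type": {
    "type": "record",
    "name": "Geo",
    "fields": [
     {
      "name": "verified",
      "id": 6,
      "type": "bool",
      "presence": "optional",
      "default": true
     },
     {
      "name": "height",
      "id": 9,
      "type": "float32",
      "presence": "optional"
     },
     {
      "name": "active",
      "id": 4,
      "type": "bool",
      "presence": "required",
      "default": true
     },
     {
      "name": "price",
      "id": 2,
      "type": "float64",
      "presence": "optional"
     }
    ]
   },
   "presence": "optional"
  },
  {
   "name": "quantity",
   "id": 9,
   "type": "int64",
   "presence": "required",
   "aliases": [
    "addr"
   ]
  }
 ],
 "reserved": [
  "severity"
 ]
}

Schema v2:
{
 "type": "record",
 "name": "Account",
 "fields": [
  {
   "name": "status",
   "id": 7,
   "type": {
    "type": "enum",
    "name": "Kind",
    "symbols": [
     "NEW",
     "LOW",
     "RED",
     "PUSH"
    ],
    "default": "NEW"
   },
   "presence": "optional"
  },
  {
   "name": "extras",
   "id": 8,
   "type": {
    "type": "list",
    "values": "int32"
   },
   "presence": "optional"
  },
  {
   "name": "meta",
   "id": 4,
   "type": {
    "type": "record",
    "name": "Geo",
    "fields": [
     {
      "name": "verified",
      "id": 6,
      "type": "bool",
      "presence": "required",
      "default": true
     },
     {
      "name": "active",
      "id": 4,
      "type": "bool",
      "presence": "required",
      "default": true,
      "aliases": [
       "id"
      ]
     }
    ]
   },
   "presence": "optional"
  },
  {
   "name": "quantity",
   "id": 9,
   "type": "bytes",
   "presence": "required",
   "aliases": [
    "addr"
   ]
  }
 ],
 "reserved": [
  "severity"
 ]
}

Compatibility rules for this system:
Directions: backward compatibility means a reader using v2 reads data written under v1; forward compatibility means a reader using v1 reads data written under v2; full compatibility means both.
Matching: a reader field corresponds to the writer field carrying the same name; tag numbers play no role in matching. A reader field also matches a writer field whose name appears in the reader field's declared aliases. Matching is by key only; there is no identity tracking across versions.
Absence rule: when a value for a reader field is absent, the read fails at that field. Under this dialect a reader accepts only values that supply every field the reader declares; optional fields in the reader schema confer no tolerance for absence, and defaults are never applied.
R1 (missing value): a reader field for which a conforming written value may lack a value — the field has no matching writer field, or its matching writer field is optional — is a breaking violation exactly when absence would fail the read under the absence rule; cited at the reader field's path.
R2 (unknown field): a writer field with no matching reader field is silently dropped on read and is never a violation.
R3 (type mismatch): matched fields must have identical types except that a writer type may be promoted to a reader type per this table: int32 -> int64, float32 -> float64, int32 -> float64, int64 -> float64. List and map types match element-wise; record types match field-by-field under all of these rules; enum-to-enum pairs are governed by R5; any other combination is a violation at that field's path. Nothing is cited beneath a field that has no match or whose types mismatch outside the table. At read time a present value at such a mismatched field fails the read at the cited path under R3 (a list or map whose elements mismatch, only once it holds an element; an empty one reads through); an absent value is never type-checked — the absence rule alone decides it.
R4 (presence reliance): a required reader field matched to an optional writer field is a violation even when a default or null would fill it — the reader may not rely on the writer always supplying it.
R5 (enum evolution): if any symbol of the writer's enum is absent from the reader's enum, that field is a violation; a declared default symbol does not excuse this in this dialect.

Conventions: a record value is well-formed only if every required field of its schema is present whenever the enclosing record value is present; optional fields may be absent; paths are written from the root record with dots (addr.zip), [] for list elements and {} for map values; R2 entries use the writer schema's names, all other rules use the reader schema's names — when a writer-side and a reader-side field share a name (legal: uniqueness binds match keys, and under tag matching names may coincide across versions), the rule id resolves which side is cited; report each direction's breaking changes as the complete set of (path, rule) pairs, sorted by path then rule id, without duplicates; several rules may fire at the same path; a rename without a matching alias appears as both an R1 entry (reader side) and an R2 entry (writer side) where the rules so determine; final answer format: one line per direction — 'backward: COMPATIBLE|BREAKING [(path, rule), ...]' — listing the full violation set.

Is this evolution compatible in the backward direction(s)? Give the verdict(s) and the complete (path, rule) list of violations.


backward: BREAKING [(extras, R1), (meta, R1), (meta.verified, R1), (meta.verified, R4), (quantity, R3), (status, R1)]

arrows below run writer -> reader for Account
backward for Account (reader v2, writer v1):
  writer optional, Kind -> Kind: reader status maps from writer status
  writer optional, list<int32> -> list<int32>: reader extras maps from writer extras
  writer optional, Geo -> Geo: reader meta maps from writer meta
  writer required, int64 -> bytes: reader quantity maps from writer quantity
  writer optional, bool -> bool: reader meta.verified maps from writer meta.verified
  writer required, bool -> bool: reader meta.active maps from writer meta.active
  writer field meta.height has no reader counterpart
  writer field meta.price has no reader counterpart
  violation R1 at extras
  violation R1 at meta
  violation R1 at meta.verified
  violation R4 at meta.verified
  violation R3 at quantity
  violation R1 at status
  => backward verdict for Account: BREAKING, 6 violation(s)


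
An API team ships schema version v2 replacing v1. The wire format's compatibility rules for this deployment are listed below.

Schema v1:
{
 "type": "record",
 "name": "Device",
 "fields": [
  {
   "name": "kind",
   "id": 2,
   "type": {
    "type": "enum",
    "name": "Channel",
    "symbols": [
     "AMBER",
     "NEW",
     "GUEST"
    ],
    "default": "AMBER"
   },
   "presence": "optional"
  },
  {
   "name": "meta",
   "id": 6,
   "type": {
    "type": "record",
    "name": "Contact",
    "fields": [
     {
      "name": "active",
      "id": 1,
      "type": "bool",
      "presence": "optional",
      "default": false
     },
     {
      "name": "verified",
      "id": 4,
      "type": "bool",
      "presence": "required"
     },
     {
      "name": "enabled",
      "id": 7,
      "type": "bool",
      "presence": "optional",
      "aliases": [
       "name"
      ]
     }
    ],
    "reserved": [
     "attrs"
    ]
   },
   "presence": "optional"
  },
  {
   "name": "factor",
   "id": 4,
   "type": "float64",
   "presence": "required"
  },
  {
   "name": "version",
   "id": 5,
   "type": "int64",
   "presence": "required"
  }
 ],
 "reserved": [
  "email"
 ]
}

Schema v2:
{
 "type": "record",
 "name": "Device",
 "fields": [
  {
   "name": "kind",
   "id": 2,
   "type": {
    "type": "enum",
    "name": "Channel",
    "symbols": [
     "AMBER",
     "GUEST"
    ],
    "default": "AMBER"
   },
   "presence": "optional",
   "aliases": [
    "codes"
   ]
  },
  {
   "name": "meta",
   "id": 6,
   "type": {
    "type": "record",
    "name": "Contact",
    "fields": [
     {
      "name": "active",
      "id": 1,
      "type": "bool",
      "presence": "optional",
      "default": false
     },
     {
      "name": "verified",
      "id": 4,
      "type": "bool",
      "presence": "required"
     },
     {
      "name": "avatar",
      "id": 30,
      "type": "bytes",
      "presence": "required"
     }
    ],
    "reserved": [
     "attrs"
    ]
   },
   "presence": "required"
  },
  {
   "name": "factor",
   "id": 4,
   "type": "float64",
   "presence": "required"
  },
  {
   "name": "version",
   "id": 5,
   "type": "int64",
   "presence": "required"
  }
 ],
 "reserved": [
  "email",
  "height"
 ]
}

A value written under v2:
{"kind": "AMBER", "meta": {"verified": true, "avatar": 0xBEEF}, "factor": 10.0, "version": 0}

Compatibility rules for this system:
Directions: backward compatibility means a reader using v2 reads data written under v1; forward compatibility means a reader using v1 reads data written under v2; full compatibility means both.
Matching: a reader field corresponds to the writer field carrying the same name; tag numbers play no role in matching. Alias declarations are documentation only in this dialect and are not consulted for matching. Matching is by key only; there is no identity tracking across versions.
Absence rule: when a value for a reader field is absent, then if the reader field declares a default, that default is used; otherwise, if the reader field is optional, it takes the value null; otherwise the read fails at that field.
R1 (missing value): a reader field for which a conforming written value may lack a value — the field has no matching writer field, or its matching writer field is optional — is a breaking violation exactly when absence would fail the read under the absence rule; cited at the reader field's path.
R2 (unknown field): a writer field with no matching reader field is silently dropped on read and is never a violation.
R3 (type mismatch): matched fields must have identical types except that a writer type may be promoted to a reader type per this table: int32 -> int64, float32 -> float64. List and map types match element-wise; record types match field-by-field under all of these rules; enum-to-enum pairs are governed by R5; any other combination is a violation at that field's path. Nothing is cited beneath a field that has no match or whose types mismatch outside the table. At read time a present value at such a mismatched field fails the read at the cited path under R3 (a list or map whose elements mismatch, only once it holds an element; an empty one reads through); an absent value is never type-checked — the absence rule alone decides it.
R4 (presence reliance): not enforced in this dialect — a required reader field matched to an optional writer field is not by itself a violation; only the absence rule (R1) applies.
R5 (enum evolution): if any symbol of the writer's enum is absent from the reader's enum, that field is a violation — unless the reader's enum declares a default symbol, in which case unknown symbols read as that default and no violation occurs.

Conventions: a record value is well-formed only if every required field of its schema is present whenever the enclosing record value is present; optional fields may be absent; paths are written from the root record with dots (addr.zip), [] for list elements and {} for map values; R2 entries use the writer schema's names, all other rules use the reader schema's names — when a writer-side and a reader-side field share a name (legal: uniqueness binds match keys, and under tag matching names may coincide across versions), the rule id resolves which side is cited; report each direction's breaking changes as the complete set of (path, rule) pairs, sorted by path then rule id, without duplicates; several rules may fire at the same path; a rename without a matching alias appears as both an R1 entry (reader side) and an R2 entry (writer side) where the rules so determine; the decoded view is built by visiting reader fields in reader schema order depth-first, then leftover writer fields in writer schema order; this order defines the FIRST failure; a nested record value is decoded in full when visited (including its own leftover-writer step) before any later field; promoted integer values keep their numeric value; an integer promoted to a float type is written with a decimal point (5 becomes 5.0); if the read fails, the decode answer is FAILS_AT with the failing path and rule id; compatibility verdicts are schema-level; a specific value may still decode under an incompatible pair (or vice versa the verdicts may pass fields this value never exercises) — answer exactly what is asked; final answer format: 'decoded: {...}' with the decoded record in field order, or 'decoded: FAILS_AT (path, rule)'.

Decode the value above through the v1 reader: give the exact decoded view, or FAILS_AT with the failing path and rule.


decoded: {"kind": "AMBER", "meta": {"active": false, "verified": true, "enabled": null}, "factor": 10.0, "version": 0}

arrows below run writer -> reader for Device
decode walk for Device under reader schema v1:
  kind := "AMBER"
  meta.active := false (no value, default fills)
  meta.verified := true
  meta.enabled := null (not supplied -> null)
  writer meta.avatar: unmatched, discarded
  factor := 10.0
  version := 0
  => decoded: {"kind": "AMBER", "meta": {"active": false, "verified": true, "enabled": null}, "factor": 10.0, "version": 0}
diffs on Device not affecting the asked answer:
  added field avatar to record Contact: required bytes, tag 30 (in v2 it sits last) -> changes Device's schema-level verdicts only — the decode of this value is the same
  field meta in record Device: optional changed to required -> changes Device's schema-level verdicts only — the decode of this value is the same
  removed field enabled from record Contact -> fires no rule on Device under this dialect and leaves the result unchanged
  enum Channel (field kind in record Device): symbol NEW removed -> fires no rule on Device under this dialect and leaves the result unchanged


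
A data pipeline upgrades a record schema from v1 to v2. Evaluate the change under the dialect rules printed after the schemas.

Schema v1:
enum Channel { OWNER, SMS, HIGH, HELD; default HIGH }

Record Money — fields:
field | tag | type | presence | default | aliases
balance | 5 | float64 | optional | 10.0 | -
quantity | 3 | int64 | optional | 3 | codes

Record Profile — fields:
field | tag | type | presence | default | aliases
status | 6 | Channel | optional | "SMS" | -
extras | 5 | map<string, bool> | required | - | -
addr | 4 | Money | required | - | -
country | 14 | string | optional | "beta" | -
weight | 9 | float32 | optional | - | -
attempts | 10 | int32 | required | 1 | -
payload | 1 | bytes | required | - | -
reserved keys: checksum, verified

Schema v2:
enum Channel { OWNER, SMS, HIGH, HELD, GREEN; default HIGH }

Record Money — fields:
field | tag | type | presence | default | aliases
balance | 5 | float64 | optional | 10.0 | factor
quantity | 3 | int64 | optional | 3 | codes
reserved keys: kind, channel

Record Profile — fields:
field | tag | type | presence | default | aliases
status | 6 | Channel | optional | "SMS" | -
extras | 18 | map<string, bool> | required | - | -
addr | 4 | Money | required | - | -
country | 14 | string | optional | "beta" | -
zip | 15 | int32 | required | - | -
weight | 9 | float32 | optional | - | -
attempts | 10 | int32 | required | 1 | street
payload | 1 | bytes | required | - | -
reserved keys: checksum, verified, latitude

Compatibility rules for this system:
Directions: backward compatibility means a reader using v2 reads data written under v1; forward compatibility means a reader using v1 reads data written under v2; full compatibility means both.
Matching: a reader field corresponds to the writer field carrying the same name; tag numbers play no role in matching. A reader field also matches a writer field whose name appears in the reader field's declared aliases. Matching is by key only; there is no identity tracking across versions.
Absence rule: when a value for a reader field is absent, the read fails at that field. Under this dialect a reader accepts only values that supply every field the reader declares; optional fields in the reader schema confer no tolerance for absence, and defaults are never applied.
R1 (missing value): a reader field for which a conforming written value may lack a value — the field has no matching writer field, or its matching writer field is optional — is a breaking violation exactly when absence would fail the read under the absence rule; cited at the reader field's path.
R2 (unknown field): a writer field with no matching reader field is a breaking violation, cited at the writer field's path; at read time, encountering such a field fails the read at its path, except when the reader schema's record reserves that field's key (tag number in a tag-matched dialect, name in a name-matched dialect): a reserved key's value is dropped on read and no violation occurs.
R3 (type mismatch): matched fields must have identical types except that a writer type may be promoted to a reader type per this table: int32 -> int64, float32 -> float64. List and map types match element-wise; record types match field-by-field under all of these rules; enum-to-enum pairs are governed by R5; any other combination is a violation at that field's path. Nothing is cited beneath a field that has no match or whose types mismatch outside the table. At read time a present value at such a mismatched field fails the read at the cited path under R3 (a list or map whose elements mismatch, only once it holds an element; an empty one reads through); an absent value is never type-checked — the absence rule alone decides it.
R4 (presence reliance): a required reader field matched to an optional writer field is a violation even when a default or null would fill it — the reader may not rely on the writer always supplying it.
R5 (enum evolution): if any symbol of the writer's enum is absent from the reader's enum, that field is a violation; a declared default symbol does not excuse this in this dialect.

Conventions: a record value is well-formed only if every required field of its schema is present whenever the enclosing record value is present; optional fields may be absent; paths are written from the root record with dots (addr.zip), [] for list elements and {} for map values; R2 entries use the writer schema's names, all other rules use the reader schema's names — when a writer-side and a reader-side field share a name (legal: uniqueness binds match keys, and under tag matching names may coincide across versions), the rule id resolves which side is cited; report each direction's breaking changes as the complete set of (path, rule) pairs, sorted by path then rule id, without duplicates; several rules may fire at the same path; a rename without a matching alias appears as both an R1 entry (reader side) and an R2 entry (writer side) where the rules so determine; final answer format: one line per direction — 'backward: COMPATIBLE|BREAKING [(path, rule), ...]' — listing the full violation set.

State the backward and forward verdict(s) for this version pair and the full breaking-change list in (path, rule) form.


in Profile below, arrows point writer -> reader
backward for Profile (reader v2, writer v1):
  status: Channel -> Channel, writer optional; from status
  extras: map<string, bool> -> map<string, bool>, writer required; from extras
  addr: Money -> Money, writer required; from addr
  country: string -> string, writer optional; from country
  no writer field matches reader zip
  weight: float32 -> float32, writer optional; from weight
  attempts: int32 -> int32, writer required; from attempts
  payload: bytes -> bytes, writer required; from payload
  addr.balance: float64 -> float64, writer optional; from addr.balance
  addr.quantity: int64 -> int64, writer optional; from addr.quantity
  rule R1 violated at addr.balance
  rule R1 violated at addr.quantity
  rule R1 violated at country
  rule R1 violated at status
  rule R1 violated at weight
  rule R1 violated at zip
  => backward verdict for Profile: BREAKING, 6 violation(s)
forward for Profile (reader v1, writer v2):
  status: Channel -> Channel, writer optional; from status
  extras: map<string, bool> -> map<string, bool>, writer required; from extras
  addr: Money -> Money, writer required; from addr
  country: string -> string, writer optional; from country
  weight: float32 -> float32, writer optional; from weight
  attempts: int32 -> int32, writer required; from attempts
  payload: bytes -> bytes, writer required; from payload
  leftover writer field: zip
  addr.balance: float64 -> float64, writer optional; from addr.balance
  addr.quantity: int64 -> int64, writer optional; from addr.quantity
  rule R1 violated at addr.balance
  rule R1 violated at addr.quantity
  rule R1 violated at country
  rule R1 violated at status
  rule R5 violated at status
  rule R1 violated at weight
  rule R2 violated at zip
  => forward verdict for Profile: BREAKING, 7 violation(s)

backward: BREAKING [(addr.balance, R1), (addr.quantity, R1), (country, R1), (status, R1), (weight, R1), (zip, R1)]; forward: BREAKING [(addr.balance, R1), (addr.quantity, R1), (country, R1), (status, R1), (status, R5), (weight, R1), (zip, R2)]


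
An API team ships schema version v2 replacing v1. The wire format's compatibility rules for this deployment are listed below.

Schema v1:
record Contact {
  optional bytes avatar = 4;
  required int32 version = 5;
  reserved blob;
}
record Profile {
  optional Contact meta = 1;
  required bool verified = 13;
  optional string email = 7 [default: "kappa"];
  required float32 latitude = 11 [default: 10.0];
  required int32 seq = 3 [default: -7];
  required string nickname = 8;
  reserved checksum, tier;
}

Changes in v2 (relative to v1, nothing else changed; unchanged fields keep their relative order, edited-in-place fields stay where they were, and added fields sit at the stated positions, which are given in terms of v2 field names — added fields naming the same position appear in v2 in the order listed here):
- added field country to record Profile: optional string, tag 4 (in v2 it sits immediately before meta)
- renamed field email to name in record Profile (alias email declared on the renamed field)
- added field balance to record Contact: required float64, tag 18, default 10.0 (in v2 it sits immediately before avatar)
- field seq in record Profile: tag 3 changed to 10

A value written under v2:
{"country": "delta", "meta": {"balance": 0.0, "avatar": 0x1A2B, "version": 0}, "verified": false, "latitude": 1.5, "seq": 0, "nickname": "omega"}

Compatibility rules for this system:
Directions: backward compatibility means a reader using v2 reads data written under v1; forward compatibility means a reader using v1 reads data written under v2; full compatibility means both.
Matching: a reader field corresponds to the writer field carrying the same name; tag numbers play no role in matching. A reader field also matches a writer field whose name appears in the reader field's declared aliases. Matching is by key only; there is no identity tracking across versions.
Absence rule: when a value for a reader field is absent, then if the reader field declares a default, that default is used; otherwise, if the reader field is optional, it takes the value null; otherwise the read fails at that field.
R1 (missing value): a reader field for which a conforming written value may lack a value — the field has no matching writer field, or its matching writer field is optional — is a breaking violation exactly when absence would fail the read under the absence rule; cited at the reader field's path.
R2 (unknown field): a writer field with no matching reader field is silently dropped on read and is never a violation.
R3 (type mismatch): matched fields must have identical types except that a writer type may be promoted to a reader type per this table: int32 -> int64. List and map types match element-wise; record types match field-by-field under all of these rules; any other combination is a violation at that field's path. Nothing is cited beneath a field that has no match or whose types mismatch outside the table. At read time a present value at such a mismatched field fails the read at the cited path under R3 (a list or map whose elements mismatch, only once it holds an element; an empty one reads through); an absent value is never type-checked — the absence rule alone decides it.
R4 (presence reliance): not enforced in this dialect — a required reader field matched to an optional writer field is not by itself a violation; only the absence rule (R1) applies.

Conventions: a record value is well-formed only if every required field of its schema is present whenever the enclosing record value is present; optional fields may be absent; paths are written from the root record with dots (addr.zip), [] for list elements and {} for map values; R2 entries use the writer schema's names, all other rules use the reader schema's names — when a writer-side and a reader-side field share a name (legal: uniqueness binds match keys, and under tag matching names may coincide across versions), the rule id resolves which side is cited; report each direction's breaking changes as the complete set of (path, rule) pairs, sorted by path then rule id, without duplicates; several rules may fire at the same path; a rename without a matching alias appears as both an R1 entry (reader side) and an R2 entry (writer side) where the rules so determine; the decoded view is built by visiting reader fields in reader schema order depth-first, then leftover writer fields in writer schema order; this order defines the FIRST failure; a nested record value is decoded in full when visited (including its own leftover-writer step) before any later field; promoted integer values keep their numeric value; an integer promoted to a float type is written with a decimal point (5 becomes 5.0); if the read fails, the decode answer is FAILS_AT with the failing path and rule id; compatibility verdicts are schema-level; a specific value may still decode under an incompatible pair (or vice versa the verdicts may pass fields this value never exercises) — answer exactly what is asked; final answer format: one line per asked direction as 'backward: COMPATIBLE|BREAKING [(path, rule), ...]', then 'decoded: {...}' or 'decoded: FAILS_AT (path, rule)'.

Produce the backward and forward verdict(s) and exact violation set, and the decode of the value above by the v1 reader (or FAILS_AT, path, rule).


in Profile below, arrows point writer -> reader
backward on Profile — v2 reading data written by v1:
  country has no writer counterpart
  writer optional, Contact -> Contact: reader meta maps from writer meta
  writer required, bool -> bool: reader verified maps from writer verified
  writer optional, string -> string: reader name maps from writer email
  writer required, float32 -> float32: reader latitude maps from writer latitude
  writer required, int32 -> int32: reader seq maps from writer seq
  writer required, string -> string: reader nickname maps from writer nickname
  meta.balance has no writer counterpart
  writer optional, bytes -> bytes: reader meta.avatar maps from writer meta.avatar
  writer required, int32 -> int32: reader meta.version maps from writer meta.version
  => no violations; backward on Profile: COMPATIBLE
forward on Profile — v1 reading data written by v2:
  writer optional, Contact -> Contact: reader meta maps from writer meta
  writer required, bool -> bool: reader verified maps from writer verified
  email has no writer counterpart
  writer required, float32 -> float32: reader latitude maps from writer latitude
  writer required, int32 -> int32: reader seq maps from writer seq
  writer required, string -> string: reader nickname maps from writer nickname
  country (writer side), unknown to reader
  name (writer side), unknown to reader
  writer optional, bytes -> bytes: reader meta.avatar maps from writer meta.avatar
  writer required, int32 -> int32: reader meta.version maps from writer meta.version
  meta.balance (writer side), unknown to reader
  => no violations; forward on Profile: COMPATIBLE
migrating the Profile value to v1:
  meta.avatar := 0x1A2B
  meta.version := 0
  writer meta.balance: unknown -> dropped
  verified := false
  email := "kappa" (absent -> default)
  latitude := 1.5
  seq := 0
  nickname := "omega"
  writer country: unknown -> dropped
  => decoded: {"meta": {"avatar": 0x1A2B, "version": 0}, "verified": false, "email": "kappa", "latitude": 1.5, "seq": 0, "nickname": "omega"}

backward: COMPATIBLE []; forward: COMPATIBLE []; decoded: {"meta": {"avatar": 0x1A2B, "version": 0}, "verified": false, "email": "kappa", "latitude": 1.5, "seq": 0, "nickname": "omega"}


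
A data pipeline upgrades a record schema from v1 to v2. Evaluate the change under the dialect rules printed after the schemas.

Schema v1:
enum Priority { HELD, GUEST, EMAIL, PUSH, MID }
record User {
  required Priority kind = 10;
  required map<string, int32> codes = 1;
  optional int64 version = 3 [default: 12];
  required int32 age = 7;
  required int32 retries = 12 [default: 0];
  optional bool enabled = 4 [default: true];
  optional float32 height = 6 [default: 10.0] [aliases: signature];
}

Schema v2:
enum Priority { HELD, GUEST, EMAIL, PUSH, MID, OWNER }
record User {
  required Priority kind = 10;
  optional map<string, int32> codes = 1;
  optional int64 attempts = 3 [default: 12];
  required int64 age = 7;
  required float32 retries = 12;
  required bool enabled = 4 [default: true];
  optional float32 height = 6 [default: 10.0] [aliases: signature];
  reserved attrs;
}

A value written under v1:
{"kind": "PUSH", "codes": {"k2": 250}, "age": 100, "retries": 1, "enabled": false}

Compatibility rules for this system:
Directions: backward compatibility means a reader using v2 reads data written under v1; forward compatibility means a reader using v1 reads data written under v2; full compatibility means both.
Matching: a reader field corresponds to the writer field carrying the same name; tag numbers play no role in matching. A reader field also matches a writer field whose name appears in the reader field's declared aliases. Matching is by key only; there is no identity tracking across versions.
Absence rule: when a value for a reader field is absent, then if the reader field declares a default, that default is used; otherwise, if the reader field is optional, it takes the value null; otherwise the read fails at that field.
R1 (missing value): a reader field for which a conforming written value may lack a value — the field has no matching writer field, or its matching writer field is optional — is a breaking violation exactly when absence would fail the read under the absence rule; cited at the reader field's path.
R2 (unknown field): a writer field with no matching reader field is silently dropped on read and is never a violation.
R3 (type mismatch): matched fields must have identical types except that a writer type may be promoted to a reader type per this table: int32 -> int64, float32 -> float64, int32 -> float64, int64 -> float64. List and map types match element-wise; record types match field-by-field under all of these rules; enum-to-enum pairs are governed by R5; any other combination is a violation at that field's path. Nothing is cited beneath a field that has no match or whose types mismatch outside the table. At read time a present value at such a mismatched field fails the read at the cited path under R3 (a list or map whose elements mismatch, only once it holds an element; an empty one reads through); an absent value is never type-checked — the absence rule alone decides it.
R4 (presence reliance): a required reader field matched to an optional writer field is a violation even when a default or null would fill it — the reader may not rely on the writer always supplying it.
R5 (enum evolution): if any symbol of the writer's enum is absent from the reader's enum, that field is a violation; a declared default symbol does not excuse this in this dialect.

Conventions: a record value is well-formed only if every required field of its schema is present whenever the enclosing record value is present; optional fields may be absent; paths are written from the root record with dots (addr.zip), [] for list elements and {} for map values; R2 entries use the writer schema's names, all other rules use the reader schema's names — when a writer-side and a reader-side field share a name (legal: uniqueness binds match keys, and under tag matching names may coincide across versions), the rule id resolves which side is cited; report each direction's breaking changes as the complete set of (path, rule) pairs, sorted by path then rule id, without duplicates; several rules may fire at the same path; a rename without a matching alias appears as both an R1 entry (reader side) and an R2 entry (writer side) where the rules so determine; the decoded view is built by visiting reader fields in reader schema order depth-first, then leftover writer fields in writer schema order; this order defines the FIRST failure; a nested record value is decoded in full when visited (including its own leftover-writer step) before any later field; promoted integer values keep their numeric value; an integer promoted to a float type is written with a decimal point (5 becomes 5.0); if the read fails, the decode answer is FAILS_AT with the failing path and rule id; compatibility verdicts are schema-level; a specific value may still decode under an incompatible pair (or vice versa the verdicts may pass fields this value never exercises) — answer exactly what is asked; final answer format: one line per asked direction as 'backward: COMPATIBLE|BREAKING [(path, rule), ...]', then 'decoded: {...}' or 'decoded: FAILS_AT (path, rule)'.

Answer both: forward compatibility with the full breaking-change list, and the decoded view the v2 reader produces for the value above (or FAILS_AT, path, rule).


the writer's type comes first in each User pair
forward analysis of User with v1 as reader and v2 as writer:
  Priority -> Priority, writer required: kind aligns to kind
  map<string, int32> -> map<string, int32>, writer optional: codes aligns to codes
  version: no writer match
  int64 -> int32, writer required: age aligns to age
  float32 -> int32, writer required: retries aligns to retries
  bool -> bool, writer required: enabled aligns to enabled
  float32 -> float32, writer optional: height aligns to height
  writer field attempts has no reader counterpart
  violation R3 at age
  violation R1 at codes
  violation R4 at codes
  violation R5 at kind
  violation R3 at retries
  forward on User therefore BREAKING (5)
decoding the User value with the v2 reader:
  kind := "PUSH"
  codes := {"k2": 250}
  attempts := 12 (absent -> default)
  age := 100 (int32 -> int64)
  read fails at retries under R3
  => FAILS_AT (retries, R3)
the other User changes do not affect what is asked:
  field enabled in record User: optional changed to required -> matters only for User's backward compatibility — outside the asked direction
  renamed field version to attempts in record User -> fires no rule on User, leaving the asked answer as it is

forward: BREAKING [(age, R3), (codes, R1), (codes, R4), (kind, R5), (retries, R3)]; decoded: FAILS_AT (retries, R3)


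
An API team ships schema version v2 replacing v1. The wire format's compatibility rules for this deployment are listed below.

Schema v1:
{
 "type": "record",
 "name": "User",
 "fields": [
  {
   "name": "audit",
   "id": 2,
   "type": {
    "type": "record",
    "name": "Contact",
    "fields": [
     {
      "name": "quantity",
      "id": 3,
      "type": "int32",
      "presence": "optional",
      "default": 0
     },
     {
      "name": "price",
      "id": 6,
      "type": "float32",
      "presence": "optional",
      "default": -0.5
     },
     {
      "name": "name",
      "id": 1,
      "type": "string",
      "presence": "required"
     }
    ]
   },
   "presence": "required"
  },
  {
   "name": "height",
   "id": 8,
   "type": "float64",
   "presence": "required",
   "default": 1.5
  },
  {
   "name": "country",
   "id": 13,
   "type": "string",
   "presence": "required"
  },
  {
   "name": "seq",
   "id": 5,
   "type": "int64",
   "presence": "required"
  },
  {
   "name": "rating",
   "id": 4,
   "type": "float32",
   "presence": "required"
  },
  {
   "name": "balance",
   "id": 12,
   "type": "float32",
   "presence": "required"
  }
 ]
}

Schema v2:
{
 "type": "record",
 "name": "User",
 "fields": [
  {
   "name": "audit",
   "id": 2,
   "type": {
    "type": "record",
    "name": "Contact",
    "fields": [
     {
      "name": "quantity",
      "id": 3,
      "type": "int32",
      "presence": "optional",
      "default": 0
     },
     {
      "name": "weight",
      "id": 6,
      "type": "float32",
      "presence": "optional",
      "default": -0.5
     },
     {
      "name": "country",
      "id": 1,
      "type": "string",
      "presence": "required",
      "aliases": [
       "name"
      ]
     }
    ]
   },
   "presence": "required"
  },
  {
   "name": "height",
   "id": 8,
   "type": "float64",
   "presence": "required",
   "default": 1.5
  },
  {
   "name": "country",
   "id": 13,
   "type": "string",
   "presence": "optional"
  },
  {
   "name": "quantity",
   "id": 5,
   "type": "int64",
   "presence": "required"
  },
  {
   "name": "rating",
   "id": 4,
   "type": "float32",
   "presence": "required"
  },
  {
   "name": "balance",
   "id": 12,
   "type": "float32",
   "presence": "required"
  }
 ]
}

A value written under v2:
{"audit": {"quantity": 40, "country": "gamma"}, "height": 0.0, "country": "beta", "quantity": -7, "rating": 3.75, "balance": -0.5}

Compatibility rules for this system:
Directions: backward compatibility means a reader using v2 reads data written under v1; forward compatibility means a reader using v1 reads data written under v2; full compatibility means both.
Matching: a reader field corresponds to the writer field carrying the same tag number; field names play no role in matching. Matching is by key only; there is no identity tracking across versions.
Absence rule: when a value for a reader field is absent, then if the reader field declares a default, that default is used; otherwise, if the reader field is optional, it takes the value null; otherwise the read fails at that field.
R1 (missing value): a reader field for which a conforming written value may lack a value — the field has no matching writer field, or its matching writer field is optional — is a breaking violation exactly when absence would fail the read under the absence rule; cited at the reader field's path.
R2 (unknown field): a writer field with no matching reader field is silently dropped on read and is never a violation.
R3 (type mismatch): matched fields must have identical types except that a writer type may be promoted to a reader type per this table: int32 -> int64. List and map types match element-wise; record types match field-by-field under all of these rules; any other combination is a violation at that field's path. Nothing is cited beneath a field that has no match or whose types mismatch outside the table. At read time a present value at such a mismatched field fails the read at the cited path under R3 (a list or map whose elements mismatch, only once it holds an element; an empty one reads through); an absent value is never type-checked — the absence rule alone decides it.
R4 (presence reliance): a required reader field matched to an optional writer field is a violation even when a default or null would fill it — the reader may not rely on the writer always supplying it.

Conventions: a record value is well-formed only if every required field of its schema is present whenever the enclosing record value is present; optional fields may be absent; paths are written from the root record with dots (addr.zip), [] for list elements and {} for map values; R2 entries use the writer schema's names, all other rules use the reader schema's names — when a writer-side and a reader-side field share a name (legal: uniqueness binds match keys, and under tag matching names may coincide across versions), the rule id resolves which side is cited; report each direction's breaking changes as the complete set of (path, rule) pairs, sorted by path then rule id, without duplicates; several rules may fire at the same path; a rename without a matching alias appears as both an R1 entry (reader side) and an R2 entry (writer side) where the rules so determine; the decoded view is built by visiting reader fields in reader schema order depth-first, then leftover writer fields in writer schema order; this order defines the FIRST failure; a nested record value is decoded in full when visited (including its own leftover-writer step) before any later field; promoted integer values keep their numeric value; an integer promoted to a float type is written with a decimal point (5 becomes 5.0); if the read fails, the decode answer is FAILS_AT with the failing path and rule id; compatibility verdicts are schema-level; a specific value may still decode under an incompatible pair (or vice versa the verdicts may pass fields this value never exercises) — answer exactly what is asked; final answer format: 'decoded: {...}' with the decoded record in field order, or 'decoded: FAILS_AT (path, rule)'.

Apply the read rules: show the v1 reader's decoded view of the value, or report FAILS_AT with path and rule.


each type pair in User: writer, then reader
decoding the User value with the v1 reader:
  audit.quantity := 40
  audit.price := -0.5 (absent -> default)
  audit.name := "gamma" (from writer country)
  height := 0.0
  country := "beta"
  seq := -7 (from writer quantity)
  rating := 3.75
  balance := -0.5
  => decoded: {"audit": {"quantity": 40, "price": -0.5, "name": "gamma"}, "height": 0.0, "country": "beta", "seq": -7, "rating": 3.75, "balance": -0.5}
ruling out the remaining User differences:
  renamed field seq to quantity in record User -> triggers nothing under the printed rules; the User answer is the same either way
  renamed field name to country in record Contact (alias name declared on the renamed field) -> triggers nothing under the printed rules; the User answer is the same either way
  field country in record User: required changed to optional -> matters for User compatibility verdicts, not for this value's decode
  renamed field price to weight in record Contact -> triggers nothing under the printed rules; the User answer is the same either way

decoded: {"audit": {"quantity": 40, "price": -0.5, "name": "gamma"}, "height": 0.0, "country": "beta", "seq": -7, "rating": 3.75, "balance": -0.5}
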